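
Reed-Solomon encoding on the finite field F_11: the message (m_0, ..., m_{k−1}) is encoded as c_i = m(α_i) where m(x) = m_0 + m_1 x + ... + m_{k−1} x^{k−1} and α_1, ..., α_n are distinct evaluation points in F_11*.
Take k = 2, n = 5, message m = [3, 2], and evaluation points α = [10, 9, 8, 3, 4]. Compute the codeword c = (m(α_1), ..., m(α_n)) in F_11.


c = [1, 10, 8, 9, 0]

Message polynomial: m(x) = 3 + 2·x (mod 11).
For each evaluation point α_i, compute m(α_i) mod 11:
  α_1 = 10: Horner steps 2 → 1, so m(10) = 1.
  α_2 = 9: Horner steps 2 → 10, so m(9) = 10.
  α_3 = 8: Horner steps 2 → 8, so m(8) = 8.
  α_4 = 3: Horner steps 2 → 9, so m(3) = 9.
  α_5 = 4: Horner steps 2 → 0, so m(4) = 0.
Codeword c = [1, 10, 8, 9, 0] ∈ F_11^5.


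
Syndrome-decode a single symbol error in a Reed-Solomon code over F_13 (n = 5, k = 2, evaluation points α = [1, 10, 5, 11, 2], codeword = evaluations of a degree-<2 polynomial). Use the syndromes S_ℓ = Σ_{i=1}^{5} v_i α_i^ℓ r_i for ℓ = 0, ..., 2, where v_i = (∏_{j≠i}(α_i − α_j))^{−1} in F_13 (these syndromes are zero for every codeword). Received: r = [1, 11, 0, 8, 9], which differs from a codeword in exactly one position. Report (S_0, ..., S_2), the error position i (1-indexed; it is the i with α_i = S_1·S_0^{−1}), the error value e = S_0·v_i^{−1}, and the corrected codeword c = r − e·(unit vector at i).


S = (6, 6, 6), error at position 1, error magnitude e = 2, c = [12, 11, 0, 8, 9].

Step 1: column multipliers v_i = (∏_{j≠i}(α_i − α_j))^{−1} mod 13.
  i = 1 (α = 1): (1−10)(1−5)(1−11)(1−2) = (−9)·(−4)·(−10)·(−1) = 360 ≡ 9, so v_1 = 9^{−1} = 3 (mod 13).
  i = 2 (α = 10): (10−1)(10−5)(10−11)(10−2) = 9·5·(−1)·8 = −360 ≡ 4, so v_2 = 4^{−1} = 10 (mod 13).
  i = 3 (α = 5): (5−1)(5−10)(5−11)(5−2) = 4·(−5)·(−6)·3 = 360 ≡ 9, so v_3 = 9^{−1} = 3 (mod 13).
  i = 4 (α = 11): (11−1)(11−10)(11−5)(11−2) = 10·1·6·9 = 540 ≡ 7, so v_4 = 7^{−1} = 2 (mod 13).
  i = 5 (α = 2): (2−1)(2−10)(2−5)(2−11) = 1·(−8)·(−3)·(−9) = −216 ≡ 5, so v_5 = 5^{−1} = 8 (mod 13).
  v = [3, 10, 3, 2, 8].
Step 2: syndromes of r = [1, 11, 0, 8, 9] (all sums mod 13).
  S_0 = Σ v_i r_i = 3·1 + 10·11 + 3·0 + 2·8 + 8·9 = 201 ≡ 6.
  S_1 = Σ v_i α_i r_i = 3·1·1 + 10·10·11 + 3·5·0 + 2·11·8 + 8·2·9 = 1423 ≡ 6.
  α_i^2 mod 13 = [1, 9, 12, 4, 4].
  S_2 = Σ v_i α_i^2 r_i = 3·1·1 + 10·9·11 + 3·12·0 + 2·4·8 + 8·4·9 = 1345 ≡ 6.
  S = (6, 6, 6) ≠ 0, so r is not a codeword (an error is present).
Step 3: locate the error. For a single error e at position i, S_ℓ = v_i·e·α_i^ℓ, so α_err = S_1/S_0.
  S_0^{−1} = 6^{−1} = 11 (mod 13), so α_err = 6·11 = 66 ≡ 1 = α_1. Error position i = 1.
  Consistency check: S_2/S_1 = 6·11 = 66 ≡ 1 = α_err ✓ (single-error assumption holds).
Step 4: error magnitude e = S_0/v_1 = S_0·∏_{j≠1}(α_1 − α_j) = 6·9 = 54 ≡ 2 (mod 13).
Step 5: correct position 1: c_1 = r_1 − e = 1 − 2 ≡ 12 (mod 13). Hence c = [12, 11, 0, 8, 9].
  Check: interpolating c through the α_i gives m(x) = 2 + 10·x (degree < 2) with m(α_i) = c_i for every i, so c is indeed a codeword.


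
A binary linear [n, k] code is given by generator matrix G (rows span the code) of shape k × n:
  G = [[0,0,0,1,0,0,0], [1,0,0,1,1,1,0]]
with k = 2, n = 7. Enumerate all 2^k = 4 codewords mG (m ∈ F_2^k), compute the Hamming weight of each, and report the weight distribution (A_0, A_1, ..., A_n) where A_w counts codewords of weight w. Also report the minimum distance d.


Weight distribution: A_0 = 1, A_1 = 1, A_3 = 1, A_4 = 1. Minimum distance d = 1.

Enumerate all 2^2 = 4 messages m ∈ F_2^2.
For each, compute codeword c = mG in F_2^7, then tally its weight.
  m = 00 → c = 0000000, weight = 0.
  m = 10 → c = 0001000, weight = 1.
  m = 01 → c = 1001110, weight = 4.
  m = 11 → c = 1000110, weight = 3.
Tally weights:
  weight 0: 1 codewords.
  weight 1: 1 codewords.
  weight 3: 1 codewords.
  weight 4: 1 codewords.
Minimum distance d = smallest w > 0 with A_w > 0 = 1.
Sanity: Σ A_w = 4 = 2^2 = 4 ✓.


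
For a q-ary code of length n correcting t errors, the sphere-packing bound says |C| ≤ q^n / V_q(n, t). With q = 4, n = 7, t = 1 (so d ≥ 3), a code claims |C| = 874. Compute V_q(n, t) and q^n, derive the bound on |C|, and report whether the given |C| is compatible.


V_q(n, t) = 22, q^n = 16384, Hamming bound = 744, |C| = 874 > bound (violated).

Step 1: Compute V_q(n, t) = Σ_{j=0}^1 C(n, j) (q−1)^j.
  j = 0: C(7,0)·(3)^0 = 1·1 = 1.
  j = 1: C(7,1)·(3)^1 = 7·3 = 21.
  V_q(n, t) = 1 + 21 = 22.
Step 2: q^n = 4^7 = 16384.
Step 3: Hamming bound ⌊q^n / V_q(n,t)⌋ = ⌊16384/22⌋ = 744.
Step 4: Compare |C| = 874 to 744: violated.
The claimed |C| lies above the Hamming bound, so no 4-ary code of length 7 with d ≥ 3 can have 874 codewords.


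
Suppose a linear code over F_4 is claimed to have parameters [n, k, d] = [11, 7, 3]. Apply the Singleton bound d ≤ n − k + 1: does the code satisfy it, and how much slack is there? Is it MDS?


Singleton RHS = n − k + 1 = 5, slack = 2, bound satisfied, not MDS.

Singleton bound: d ≤ n − k + 1.
Here n = 11, k = 7, so n − k + 1 = 5.
Given d = 3, check d ≤ 5: YES.
Slack = (n − k + 1) − d = 2.
The code is NOT MDS (slack = 2 > 0).
Description: the claimed parameters are [11, 7, 3]_4; such a code would be non-MDS.


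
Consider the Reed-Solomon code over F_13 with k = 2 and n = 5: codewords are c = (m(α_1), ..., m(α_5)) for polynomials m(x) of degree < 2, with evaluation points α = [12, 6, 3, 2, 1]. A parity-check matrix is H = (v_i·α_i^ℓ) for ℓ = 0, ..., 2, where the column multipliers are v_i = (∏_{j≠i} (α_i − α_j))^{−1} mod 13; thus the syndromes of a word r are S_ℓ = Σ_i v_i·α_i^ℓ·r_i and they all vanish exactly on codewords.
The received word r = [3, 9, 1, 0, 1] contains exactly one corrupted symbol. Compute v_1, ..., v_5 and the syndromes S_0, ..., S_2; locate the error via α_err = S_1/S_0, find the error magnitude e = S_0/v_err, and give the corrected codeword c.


S = (1, 3, 9), error at position 3, error magnitude e = 2, c = [3, 9, 12, 0, 1].

Step 1: column multipliers v_i = (∏_{j≠i}(α_i − α_j))^{−1} mod 13.
  i = 1 (α = 12): (12−6)(12−3)(12−2)(12−1) = 6·9·10·11 = 5940 ≡ 12, so v_1 = 12^{−1} = 12 (mod 13).
  i = 2 (α = 6): (6−12)(6−3)(6−2)(6−1) = (−6)·3·4·5 = −360 ≡ 4, so v_2 = 4^{−1} = 10 (mod 13).
  i = 3 (α = 3): (3−12)(3−6)(3−2)(3−1) = (−9)·(−3)·1·2 = 54 ≡ 2, so v_3 = 2^{−1} = 7 (mod 13).
  i = 4 (α = 2): (2−12)(2−6)(2−3)(2−1) = (−10)·(−4)·(−1)·1 = −40 ≡ 12, so v_4 = 12^{−1} = 12 (mod 13).
  i = 5 (α = 1): (1−12)(1−6)(1−3)(1−2) = (−11)·(−5)·(−2)·(−1) = 110 ≡ 6, so v_5 = 6^{−1} = 11 (mod 13).
  v = [12, 10, 7, 12, 11].
Step 2: syndromes of r = [3, 9, 1, 0, 1] (all sums mod 13).
  S_0 = Σ v_i r_i = 12·3 + 10·9 + 7·1 + 12·0 + 11·1 = 144 ≡ 1.
  S_1 = Σ v_i α_i r_i = 12·12·3 + 10·6·9 + 7·3·1 + 12·2·0 + 11·1·1 = 1004 ≡ 3.
  α_i^2 mod 13 = [1, 10, 9, 4, 1].
  S_2 = Σ v_i α_i^2 r_i = 12·1·3 + 10·10·9 + 7·9·1 + 12·4·0 + 11·1·1 = 1010 ≡ 9.
  S = (1, 3, 9) ≠ 0, so r is not a codeword (an error is present).
Step 3: locate the error. For a single error e at position i, S_ℓ = v_i·e·α_i^ℓ, so α_err = S_1/S_0.
  S_0^{−1} = 1^{−1} = 1 (mod 13), so α_err = 3·1 = 3 ≡ 3 = α_3. Error position i = 3.
  Consistency check: S_2/S_1 = 9·9 = 81 ≡ 3 = α_err ✓ (single-error assumption holds).
Step 4: error magnitude e = S_0/v_3 = S_0·∏_{j≠3}(α_3 − α_j) = 1·2 = 2 ≡ 2 (mod 13).
Step 5: correct position 3: c_3 = r_3 − e = 1 − 2 ≡ 12 (mod 13). Hence c = [3, 9, 12, 0, 1].
  Check: interpolating c through the α_i gives m(x) = 2 + 12·x (degree < 2) with m(α_i) = c_i for every i, so c is indeed a codeword.


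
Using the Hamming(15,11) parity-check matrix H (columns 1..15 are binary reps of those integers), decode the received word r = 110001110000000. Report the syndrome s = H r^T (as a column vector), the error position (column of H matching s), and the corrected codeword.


s = (1, 0, 1, 0)^T, error position = 10, corrected codeword c = 110001110100000

Compute s = H r^T mod 2 one row at a time:
  s_1 = 1 + 0 + 0 + 0 + 0 + 0 + 0 + 0 = 1 ≡ 1 (mod 2).
  s_2 = 0 + 0 + 1 + 1 + 0 + 0 + 0 + 0 = 2 ≡ 0 (mod 2).
  s_3 = 1 + 0 + 1 + 1 + 0 + 0 + 0 + 0 = 3 ≡ 1 (mod 2).
  s_4 = 1 + 0 + 0 + 1 + 0 + 0 + 0 + 0 = 2 ≡ 0 (mod 2).
s = (1, 0, 1, 0)^T — this equals column 10 of H (binary 1010), so error is at position 10.
Correct: flip bit 10 of r = 110001110000000 to get c = 110001110100000.


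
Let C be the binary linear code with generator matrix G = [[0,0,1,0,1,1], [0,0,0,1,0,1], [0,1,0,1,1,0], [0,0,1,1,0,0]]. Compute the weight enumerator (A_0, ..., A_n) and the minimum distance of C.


Weight distribution: A_0 = 1, A_1 = 1, A_2 = 6, A_3 = 6, A_4 = 1, A_5 = 1. Minimum distance d = 1.

Enumerate all 2^4 = 16 messages m ∈ F_2^4.
For each, compute codeword c = mG in F_2^6, then tally its weight.
  m = 0000 → c = 000000, weight = 0.
  m = 1000 → c = 001011, weight = 3.
  m = 0100 → c = 000101, weight = 2.
  m = 1100 → c = 001110, weight = 3.
  m = 0010 → c = 010110, weight = 3.
  m = 1010 → c = 011101, weight = 4.
  m = 0110 → c = 010011, weight = 3.
  m = 1110 → c = 011000, weight = 2.
  m = 0001 → c = 001100, weight = 2.
  m = 1001 → c = 000111, weight = 3.
  m = 0101 → c = 001001, weight = 2.
  m = 1101 → c = 000010, weight = 1.
  m = 0011 → c = 011010, weight = 3.
  m = 1011 → c = 010001, weight = 2.
  m = 0111 → c = 011111, weight = 5.
  m = 1111 → c = 010100, weight = 2.
Tally weights:
  weight 0: 1 codewords.
  weight 1: 1 codewords.
  weight 2: 6 codewords.
  weight 3: 6 codewords.
  weight 4: 1 codewords.
  weight 5: 1 codewords.
Minimum distance d = smallest w > 0 with A_w > 0 = 1.
Sanity: Σ A_w = 16 = 2^4 = 16 ✓.


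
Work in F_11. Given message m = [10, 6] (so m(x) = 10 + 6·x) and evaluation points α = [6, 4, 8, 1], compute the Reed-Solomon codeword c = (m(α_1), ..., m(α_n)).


c = [2, 1, 3, 5]

Message polynomial: m(x) = 10 + 6·x (mod 11).
For each evaluation point α_i, compute m(α_i) mod 11:
  α_1 = 6: Horner steps 6 → 2, so m(6) = 2.
  α_2 = 4: Horner steps 6 → 1, so m(4) = 1.
  α_3 = 8: Horner steps 6 → 3, so m(8) = 3.
  α_4 = 1: Horner steps 6 → 5, so m(1) = 5.
Codeword c = [2, 1, 3, 5] ∈ F_11^4.


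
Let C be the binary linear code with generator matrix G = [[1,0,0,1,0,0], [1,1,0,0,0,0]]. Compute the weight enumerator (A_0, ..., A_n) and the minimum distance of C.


Weight distribution: A_0 = 1, A_2 = 3. Minimum distance d = 2.

Enumerate all 2^2 = 4 messages m ∈ F_2^2.
For each, compute codeword c = mG in F_2^6, then tally its weight.
  m = 00 → c = 000000, weight = 0.
  m = 10 → c = 100100, weight = 2.
  m = 01 → c = 110000, weight = 2.
  m = 11 → c = 010100, weight = 2.
Tally weights:
  weight 0: 1 codewords.
  weight 2: 3 codewords.
Minimum distance d = smallest w > 0 with A_w > 0 = 2.
Sanity: Σ A_w = 4 = 2^2 = 4 ✓.


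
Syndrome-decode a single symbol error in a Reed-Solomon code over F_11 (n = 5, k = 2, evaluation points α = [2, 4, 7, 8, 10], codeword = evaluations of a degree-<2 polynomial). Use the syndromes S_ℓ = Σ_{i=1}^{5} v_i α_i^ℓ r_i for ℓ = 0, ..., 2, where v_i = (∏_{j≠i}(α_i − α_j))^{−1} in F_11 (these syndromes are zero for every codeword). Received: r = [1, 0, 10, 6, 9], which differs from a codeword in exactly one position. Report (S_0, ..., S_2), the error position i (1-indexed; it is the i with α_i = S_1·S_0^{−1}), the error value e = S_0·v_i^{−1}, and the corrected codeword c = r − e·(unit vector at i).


S = (10, 9, 7), error at position 1, error magnitude e = 4, c = [8, 0, 10, 6, 9].

Step 1: column multipliers v_i = (∏_{j≠i}(α_i − α_j))^{−1} mod 11.
  i = 1 (α = 2): (2−4)(2−7)(2−8)(2−10) = (−2)·(−5)·(−6)·(−8) = 480 ≡ 7, so v_1 = 7^{−1} = 8 (mod 11).
  i = 2 (α = 4): (4−2)(4−7)(4−8)(4−10) = 2·(−3)·(−4)·(−6) = −144 ≡ 10, so v_2 = 10^{−1} = 10 (mod 11).
  i = 3 (α = 7): (7−2)(7−4)(7−8)(7−10) = 5·3·(−1)·(−3) = 45 ≡ 1, so v_3 = 1^{−1} = 1 (mod 11).
  i = 4 (α = 8): (8−2)(8−4)(8−7)(8−10) = 6·4·1·(−2) = −48 ≡ 7, so v_4 = 7^{−1} = 8 (mod 11).
  i = 5 (α = 10): (10−2)(10−4)(10−7)(10−8) = 8·6·3·2 = 288 ≡ 2, so v_5 = 2^{−1} = 6 (mod 11).
  v = [8, 10, 1, 8, 6].
Step 2: syndromes of r = [1, 0, 10, 6, 9] (all sums mod 11).
  S_0 = Σ v_i r_i = 8·1 + 10·0 + 1·10 + 8·6 + 6·9 = 120 ≡ 10.
  S_1 = Σ v_i α_i r_i = 8·2·1 + 10·4·0 + 1·7·10 + 8·8·6 + 6·10·9 = 1010 ≡ 9.
  α_i^2 mod 11 = [4, 5, 5, 9, 1].
  S_2 = Σ v_i α_i^2 r_i = 8·4·1 + 10·5·0 + 1·5·10 + 8·9·6 + 6·1·9 = 568 ≡ 7.
  S = (10, 9, 7) ≠ 0, so r is not a codeword (an error is present).
Step 3: locate the error. For a single error e at position i, S_ℓ = v_i·e·α_i^ℓ, so α_err = S_1/S_0.
  S_0^{−1} = 10^{−1} = 10 (mod 11), so α_err = 9·10 = 90 ≡ 2 = α_1. Error position i = 1.
  Consistency check: S_2/S_1 = 7·5 = 35 ≡ 2 = α_err ✓ (single-error assumption holds).
Step 4: error magnitude e = S_0/v_1 = S_0·∏_{j≠1}(α_1 − α_j) = 10·7 = 70 ≡ 4 (mod 11).
Step 5: correct position 1: c_1 = r_1 − e = 1 − 4 ≡ 8 (mod 11). Hence c = [8, 0, 10, 6, 9].
  Check: interpolating c through the α_i gives m(x) = 5 + 7·x (degree < 2) with m(α_i) = c_i for every i, so c is indeed a codeword.


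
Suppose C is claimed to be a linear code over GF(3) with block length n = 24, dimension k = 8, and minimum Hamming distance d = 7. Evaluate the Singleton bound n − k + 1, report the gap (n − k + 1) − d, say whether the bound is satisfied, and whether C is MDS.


Singleton RHS = n − k + 1 = 17, slack = 10, bound satisfied, not MDS.

Singleton bound: d ≤ n − k + 1.
Here n = 24, k = 8, so n − k + 1 = 17.
Given d = 7, check d ≤ 17: YES.
Slack = (n − k + 1) − d = 10.
The code is NOT MDS (slack = 10 > 0).
Description: the claimed parameters are [24, 8, 7]_3; such a code would be non-MDS.


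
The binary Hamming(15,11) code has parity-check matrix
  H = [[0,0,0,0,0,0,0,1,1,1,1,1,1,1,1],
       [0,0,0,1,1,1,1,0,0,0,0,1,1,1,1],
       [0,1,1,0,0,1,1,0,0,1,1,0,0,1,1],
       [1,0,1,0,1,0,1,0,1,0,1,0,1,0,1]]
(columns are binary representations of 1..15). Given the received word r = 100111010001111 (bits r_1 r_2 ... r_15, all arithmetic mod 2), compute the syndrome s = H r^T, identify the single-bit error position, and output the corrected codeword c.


s = (1, 1, 1, 0)^T, error position = 14, corrected codeword c = 100111010001101

Compute s = H r^T mod 2 one row at a time:
  s_1 = 1 + 0 + 0 + 0 + 1 + 1 + 1 + 1 = 5 ≡ 1 (mod 2).
  s_2 = 1 + 1 + 1 + 0 + 1 + 1 + 1 + 1 = 7 ≡ 1 (mod 2).
  s_3 = 0 + 0 + 1 + 0 + 0 + 0 + 1 + 1 = 3 ≡ 1 (mod 2).
  s_4 = 1 + 0 + 1 + 0 + 0 + 0 + 1 + 1 = 4 ≡ 0 (mod 2).
s = (1, 1, 1, 0)^T — this equals column 14 of H (binary 1110), so error is at position 14.
Correct: flip bit 14 of r = 100111010001111 to get c = 100111010001101.


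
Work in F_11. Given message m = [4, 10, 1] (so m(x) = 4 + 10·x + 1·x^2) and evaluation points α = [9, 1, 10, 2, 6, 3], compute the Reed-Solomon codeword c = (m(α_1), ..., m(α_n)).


c = [10, 4, 6, 6, 1, 10]

Message polynomial: m(x) = 4 + 10·x + 1·x^2 (mod 11).
For each evaluation point α_i, compute m(α_i) mod 11:
  α_1 = 9: Horner steps 1 → 8 → 10, so m(9) = 10.
  α_2 = 1: Horner steps 1 → 0 → 4, so m(1) = 4.
  α_3 = 10: Horner steps 1 → 9 → 6, so m(10) = 6.
  α_4 = 2: Horner steps 1 → 1 → 6, so m(2) = 6.
  α_5 = 6: Horner steps 1 → 5 → 1, so m(6) = 1.
  α_6 = 3: Horner steps 1 → 2 → 10, so m(3) = 10.
Codeword c = [10, 4, 6, 6, 1, 10] ∈ F_11^6.


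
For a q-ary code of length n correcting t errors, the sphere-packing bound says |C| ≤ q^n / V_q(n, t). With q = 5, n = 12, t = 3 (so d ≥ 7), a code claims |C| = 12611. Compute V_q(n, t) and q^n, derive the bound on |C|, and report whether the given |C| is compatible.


V_q(n, t) = 15185, q^n = 244140625, Hamming bound = 16077, |C| = 12611 ≤ bound (satisfied).

Step 1: Compute V_q(n, t) = Σ_{j=0}^3 C(n, j) (q−1)^j.
  j = 0: C(12,0)·(4)^0 = 1·1 = 1.
  j = 1: C(12,1)·(4)^1 = 12·4 = 48.
  j = 2: C(12,2)·(4)^2 = 66·16 = 1056.
  j = 3: C(12,3)·(4)^3 = 220·64 = 14080.
  V_q(n, t) = 1 + 48 + 1056 + 14080 = 15185.
Step 2: q^n = 5^12 = 244140625.
Step 3: Hamming bound ⌊q^n / V_q(n,t)⌋ = ⌊244140625/15185⌋ = 16077.
Step 4: Compare |C| = 12611 to 16077: satisfied.
The claimed |C| lies below the Hamming bound.


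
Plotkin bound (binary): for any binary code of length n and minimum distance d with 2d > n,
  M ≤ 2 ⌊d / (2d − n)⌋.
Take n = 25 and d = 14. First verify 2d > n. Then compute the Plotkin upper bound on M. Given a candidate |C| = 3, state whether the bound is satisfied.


Plotkin bound M ≤ 8; given |C| = 3 ≤ bound (satisfied).

Check applicability: 2d = 28, n = 25.
2d − n = 3 > 0, so Plotkin applies.
Compute d/(2d−n) = 14/3 ≈ 4.6667.
⌊d/(2d−n)⌋ = 4.
Plotkin bound: M ≤ 2·4 = 8.
Given |C| = 3, check: satisfied.
This |C| is below the Plotkin bound.


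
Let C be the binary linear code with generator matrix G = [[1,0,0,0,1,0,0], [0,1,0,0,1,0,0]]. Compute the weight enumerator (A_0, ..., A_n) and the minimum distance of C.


Weight distribution: A_0 = 1, A_2 = 3. Minimum distance d = 2.

Enumerate all 2^2 = 4 messages m ∈ F_2^2.
For each, compute codeword c = mG in F_2^7, then tally its weight.
  m = 00 → c = 0000000, weight = 0.
  m = 10 → c = 1000100, weight = 2.
  m = 01 → c = 0100100, weight = 2.
  m = 11 → c = 1100000, weight = 2.
Tally weights:
  weight 0: 1 codewords.
  weight 2: 3 codewords.
Minimum distance d = smallest w > 0 with A_w > 0 = 2.
Sanity: Σ A_w = 4 = 2^2 = 4 ✓.


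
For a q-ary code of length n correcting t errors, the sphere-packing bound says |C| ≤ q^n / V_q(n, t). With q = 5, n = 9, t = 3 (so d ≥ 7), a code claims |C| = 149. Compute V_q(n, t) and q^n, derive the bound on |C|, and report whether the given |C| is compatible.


V_q(n, t) = 5989, q^n = 1953125, Hamming bound = 326, |C| = 149 ≤ bound (satisfied).

Step 1: Compute V_q(n, t) = Σ_{j=0}^3 C(n, j) (q−1)^j.
  j = 0: C(9,0)·(4)^0 = 1·1 = 1.
  j = 1: C(9,1)·(4)^1 = 9·4 = 36.
  j = 2: C(9,2)·(4)^2 = 36·16 = 576.
  j = 3: C(9,3)·(4)^3 = 84·64 = 5376.
  V_q(n, t) = 1 + 36 + 576 + 5376 = 5989.
Step 2: q^n = 5^9 = 1953125.
Step 3: Hamming bound ⌊q^n / V_q(n,t)⌋ = ⌊1953125/5989⌋ = 326.
Step 4: Compare |C| = 149 to 326: satisfied.
The claimed |C| lies below the Hamming bound.


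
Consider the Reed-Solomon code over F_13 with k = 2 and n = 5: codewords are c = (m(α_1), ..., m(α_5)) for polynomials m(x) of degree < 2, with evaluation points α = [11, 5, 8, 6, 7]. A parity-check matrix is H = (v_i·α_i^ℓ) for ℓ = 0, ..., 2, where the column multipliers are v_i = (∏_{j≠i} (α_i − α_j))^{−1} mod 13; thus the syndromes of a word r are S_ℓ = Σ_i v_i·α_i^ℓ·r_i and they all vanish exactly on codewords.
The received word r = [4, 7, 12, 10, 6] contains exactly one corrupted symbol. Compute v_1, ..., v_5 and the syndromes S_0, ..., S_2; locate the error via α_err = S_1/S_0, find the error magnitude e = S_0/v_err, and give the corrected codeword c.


S = (12, 7, 3), error at position 4, error magnitude e = 10, c = [4, 7, 12, 0, 6].

Step 1: column multipliers v_i = (∏_{j≠i}(α_i − α_j))^{−1} mod 13.
  i = 1 (α = 11): (11−5)(11−8)(11−6)(11−7) = 6·3·5·4 = 360 ≡ 9, so v_1 = 9^{−1} = 3 (mod 13).
  i = 2 (α = 5): (5−11)(5−8)(5−6)(5−7) = (−6)·(−3)·(−1)·(−2) = 36 ≡ 10, so v_2 = 10^{−1} = 4 (mod 13).
  i = 3 (α = 8): (8−11)(8−5)(8−6)(8−7) = (−3)·3·2·1 = −18 ≡ 8, so v_3 = 8^{−1} = 5 (mod 13).
  i = 4 (α = 6): (6−11)(6−5)(6−8)(6−7) = (−5)·1·(−2)·(−1) = −10 ≡ 3, so v_4 = 3^{−1} = 9 (mod 13).
  i = 5 (α = 7): (7−11)(7−5)(7−8)(7−6) = (−4)·2·(−1)·1 = 8 ≡ 8, so v_5 = 8^{−1} = 5 (mod 13).
  v = [3, 4, 5, 9, 5].
Step 2: syndromes of r = [4, 7, 12, 10, 6] (all sums mod 13).
  S_0 = Σ v_i r_i = 3·4 + 4·7 + 5·12 + 9·10 + 5·6 = 220 ≡ 12.
  S_1 = Σ v_i α_i r_i = 3·11·4 + 4·5·7 + 5·8·12 + 9·6·10 + 5·7·6 = 1502 ≡ 7.
  α_i^2 mod 13 = [4, 12, 12, 10, 10].
  S_2 = Σ v_i α_i^2 r_i = 3·4·4 + 4·12·7 + 5·12·12 + 9·10·10 + 5·10·6 = 2304 ≡ 3.
  S = (12, 7, 3) ≠ 0, so r is not a codeword (an error is present).
Step 3: locate the error. For a single error e at position i, S_ℓ = v_i·e·α_i^ℓ, so α_err = S_1/S_0.
  S_0^{−1} = 12^{−1} = 12 (mod 13), so α_err = 7·12 = 84 ≡ 6 = α_4. Error position i = 4.
  Consistency check: S_2/S_1 = 3·2 = 6 ≡ 6 = α_err ✓ (single-error assumption holds).
Step 4: error magnitude e = S_0/v_4 = S_0·∏_{j≠4}(α_4 − α_j) = 12·3 = 36 ≡ 10 (mod 13).
Step 5: correct position 4: c_4 = r_4 − e = 10 − 10 ≡ 0 (mod 13). Hence c = [4, 7, 12, 0, 6].
  Check: interpolating c through the α_i gives m(x) = 3 + 6·x (degree < 2) with m(α_i) = c_i for every i, so c is indeed a codeword.


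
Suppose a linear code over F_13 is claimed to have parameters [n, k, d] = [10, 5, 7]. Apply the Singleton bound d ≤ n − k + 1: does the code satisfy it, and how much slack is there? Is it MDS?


Singleton RHS = n − k + 1 = 6, slack = -1, bound violated (no such code; not MDS).

Singleton bound: d ≤ n − k + 1.
Here n = 10, k = 5, so n − k + 1 = 6.
Given d = 7, check d ≤ 6: NO.
Slack = (n − k + 1) − d = -1.
The slack is negative: d = 7 exceeds n − k + 1 = 6 by 1, so the Singleton bound is violated and no linear [10, 5, 7]_13 code can exist. In particular it is not MDS (MDS requires d = n − k + 1 exactly).
Description: the claimed parameters are [10, 5, 7]_13; such a code would be impossible (violates the Singleton bound).


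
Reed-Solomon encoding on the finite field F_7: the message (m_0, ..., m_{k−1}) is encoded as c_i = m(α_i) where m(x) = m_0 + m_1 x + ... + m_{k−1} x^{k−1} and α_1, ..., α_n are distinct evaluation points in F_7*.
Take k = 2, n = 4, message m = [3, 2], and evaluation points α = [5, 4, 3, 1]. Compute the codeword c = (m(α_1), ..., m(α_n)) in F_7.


c = [6, 4, 2, 5]

Message polynomial: m(x) = 3 + 2·x (mod 7).
For each evaluation point α_i, compute m(α_i) mod 7:
  α_1 = 5: Horner steps 2 → 6, so m(5) = 6.
  α_2 = 4: Horner steps 2 → 4, so m(4) = 4.
  α_3 = 3: Horner steps 2 → 2, so m(3) = 2.
  α_4 = 1: Horner steps 2 → 5, so m(1) = 5.
Codeword c = [6, 4, 2, 5] ∈ F_7^4.


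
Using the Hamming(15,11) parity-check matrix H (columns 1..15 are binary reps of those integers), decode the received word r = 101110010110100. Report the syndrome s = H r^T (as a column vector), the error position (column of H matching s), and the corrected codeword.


s = (0, 1, 1, 1)^T, error position = 7, corrected codeword c = 101110110110100

Compute s = H r^T mod 2 one row at a time:
  s_1 = 1 + 0 + 1 + 1 + 0 + 1 + 0 + 0 = 4 ≡ 0 (mod 2).
  s_2 = 1 + 1 + 0 + 0 + 0 + 1 + 0 + 0 = 3 ≡ 1 (mod 2).
  s_3 = 0 + 1 + 0 + 0 + 1 + 1 + 0 + 0 = 3 ≡ 1 (mod 2).
  s_4 = 1 + 1 + 1 + 0 + 0 + 1 + 1 + 0 = 5 ≡ 1 (mod 2).
s = (0, 1, 1, 1)^T — this equals column 7 of H (binary 0111), so error is at position 7.
Correct: flip bit 7 of r = 101110010110100 to get c = 101110110110100.


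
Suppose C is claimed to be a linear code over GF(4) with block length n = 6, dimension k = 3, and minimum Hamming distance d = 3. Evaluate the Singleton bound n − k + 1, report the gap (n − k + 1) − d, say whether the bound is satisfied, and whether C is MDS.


Singleton RHS = n − k + 1 = 4, slack = 1, bound satisfied, not MDS.

Singleton bound: d ≤ n − k + 1.
Here n = 6, k = 3, so n − k + 1 = 4.
Given d = 3, check d ≤ 4: YES.
Slack = (n − k + 1) − d = 1.
The code is NOT MDS (slack = 1 > 0).
Description: the claimed parameters are [6, 3, 3]_4; such a code would be non-MDS.


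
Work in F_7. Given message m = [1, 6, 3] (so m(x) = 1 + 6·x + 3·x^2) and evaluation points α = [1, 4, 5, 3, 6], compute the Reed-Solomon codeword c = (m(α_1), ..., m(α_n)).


c = [3, 3, 1, 4, 5]

Message polynomial: m(x) = 1 + 6·x + 3·x^2 (mod 7).
For each evaluation point α_i, compute m(α_i) mod 7:
  α_1 = 1: Horner steps 3 → 2 → 3, so m(1) = 3.
  α_2 = 4: Horner steps 3 → 4 → 3, so m(4) = 3.
  α_3 = 5: Horner steps 3 → 0 → 1, so m(5) = 1.
  α_4 = 3: Horner steps 3 → 1 → 4, so m(3) = 4.
  α_5 = 6: Horner steps 3 → 3 → 5, so m(6) = 5.
Codeword c = [3, 3, 1, 4, 5] ∈ F_7^5.


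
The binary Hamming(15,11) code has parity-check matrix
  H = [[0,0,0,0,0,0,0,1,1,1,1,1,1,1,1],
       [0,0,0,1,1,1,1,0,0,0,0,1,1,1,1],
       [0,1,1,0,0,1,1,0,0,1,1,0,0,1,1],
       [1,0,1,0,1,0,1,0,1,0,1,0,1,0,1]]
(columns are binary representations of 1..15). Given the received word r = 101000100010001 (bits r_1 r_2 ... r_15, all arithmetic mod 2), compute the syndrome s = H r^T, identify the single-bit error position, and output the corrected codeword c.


s = (0, 0, 0, 1)^T, error position = 1, corrected codeword c = 001000100010001

Compute s = H r^T mod 2 one row at a time:
  s_1 = 0 + 0 + 0 + 1 + 0 + 0 + 0 + 1 = 2 ≡ 0 (mod 2).
  s_2 = 0 + 0 + 0 + 1 + 0 + 0 + 0 + 1 = 2 ≡ 0 (mod 2).
  s_3 = 0 + 1 + 0 + 1 + 0 + 1 + 0 + 1 = 4 ≡ 0 (mod 2).
  s_4 = 1 + 1 + 0 + 1 + 0 + 1 + 0 + 1 = 5 ≡ 1 (mod 2).
s = (0, 0, 0, 1)^T — this equals column 1 of H (binary 0001), so error is at position 1.
Correct: flip bit 1 of r = 101000100010001 to get c = 001000100010001.


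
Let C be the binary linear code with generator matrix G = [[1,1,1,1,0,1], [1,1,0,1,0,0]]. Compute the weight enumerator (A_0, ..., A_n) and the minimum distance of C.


Weight distribution: A_0 = 1, A_2 = 1, A_3 = 1, A_5 = 1. Minimum distance d = 2.

Enumerate all 2^2 = 4 messages m ∈ F_2^2.
For each, compute codeword c = mG in F_2^6, then tally its weight.
  m = 00 → c = 000000, weight = 0.
  m = 10 → c = 111101, weight = 5.
  m = 01 → c = 110100, weight = 3.
  m = 11 → c = 001001, weight = 2.
Tally weights:
  weight 0: 1 codewords.
  weight 2: 1 codewords.
  weight 3: 1 codewords.
  weight 5: 1 codewords.
Minimum distance d = smallest w > 0 with A_w > 0 = 2.
Sanity: Σ A_w = 4 = 2^2 = 4 ✓.


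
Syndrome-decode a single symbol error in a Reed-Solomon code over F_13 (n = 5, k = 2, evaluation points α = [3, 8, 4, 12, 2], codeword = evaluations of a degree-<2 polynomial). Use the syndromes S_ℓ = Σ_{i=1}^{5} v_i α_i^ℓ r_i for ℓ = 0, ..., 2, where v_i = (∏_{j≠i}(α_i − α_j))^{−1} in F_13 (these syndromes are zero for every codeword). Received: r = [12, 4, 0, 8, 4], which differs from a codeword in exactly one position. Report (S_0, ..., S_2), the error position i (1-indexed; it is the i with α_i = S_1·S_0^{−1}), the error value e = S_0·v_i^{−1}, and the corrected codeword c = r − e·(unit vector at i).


S = (2, 4, 8), error at position 5, error magnitude e = 6, c = [12, 4, 0, 8, 11].

Step 1: column multipliers v_i = (∏_{j≠i}(α_i − α_j))^{−1} mod 13.
  i = 1 (α = 3): (3−8)(3−4)(3−12)(3−2) = (−5)·(−1)·(−9)·1 = −45 ≡ 7, so v_1 = 7^{−1} = 2 (mod 13).
  i = 2 (α = 8): (8−3)(8−4)(8−12)(8−2) = 5·4·(−4)·6 = −480 ≡ 1, so v_2 = 1^{−1} = 1 (mod 13).
  i = 3 (α = 4): (4−3)(4−8)(4−12)(4−2) = 1·(−4)·(−8)·2 = 64 ≡ 12, so v_3 = 12^{−1} = 12 (mod 13).
  i = 4 (α = 12): (12−3)(12−8)(12−4)(12−2) = 9·4·8·10 = 2880 ≡ 7, so v_4 = 7^{−1} = 2 (mod 13).
  i = 5 (α = 2): (2−3)(2−8)(2−4)(2−12) = (−1)·(−6)·(−2)·(−10) = 120 ≡ 3, so v_5 = 3^{−1} = 9 (mod 13).
  v = [2, 1, 12, 2, 9].
Step 2: syndromes of r = [12, 4, 0, 8, 4] (all sums mod 13).
  S_0 = Σ v_i r_i = 2·12 + 1·4 + 12·0 + 2·8 + 9·4 = 80 ≡ 2.
  S_1 = Σ v_i α_i r_i = 2·3·12 + 1·8·4 + 12·4·0 + 2·12·8 + 9·2·4 = 368 ≡ 4.
  α_i^2 mod 13 = [9, 12, 3, 1, 4].
  S_2 = Σ v_i α_i^2 r_i = 2·9·12 + 1·12·4 + 12·3·0 + 2·1·8 + 9·4·4 = 424 ≡ 8.
  S = (2, 4, 8) ≠ 0, so r is not a codeword (an error is present).
Step 3: locate the error. For a single error e at position i, S_ℓ = v_i·e·α_i^ℓ, so α_err = S_1/S_0.
  S_0^{−1} = 2^{−1} = 7 (mod 13), so α_err = 4·7 = 28 ≡ 2 = α_5. Error position i = 5.
  Consistency check: S_2/S_1 = 8·10 = 80 ≡ 2 = α_err ✓ (single-error assumption holds).
Step 4: error magnitude e = S_0/v_5 = S_0·∏_{j≠5}(α_5 − α_j) = 2·3 = 6 ≡ 6 (mod 13).
Step 5: correct position 5: c_5 = r_5 − e = 4 − 6 ≡ 11 (mod 13). Hence c = [12, 4, 0, 8, 11].
  Check: interpolating c through the α_i gives m(x) = 9 + 1·x (degree < 2) with m(α_i) = c_i for every i, so c is indeed a codeword.


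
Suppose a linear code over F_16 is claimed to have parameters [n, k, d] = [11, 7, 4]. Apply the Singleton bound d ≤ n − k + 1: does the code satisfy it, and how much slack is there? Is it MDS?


Singleton RHS = n − k + 1 = 5, slack = 1, bound satisfied, not MDS.

Singleton bound: d ≤ n − k + 1.
Here n = 11, k = 7, so n − k + 1 = 5.
Given d = 4, check d ≤ 5: YES.
Slack = (n − k + 1) − d = 1.
The code is NOT MDS (slack = 1 > 0).
Description: the claimed parameters are [11, 7, 4]_16; such a code would be non-MDS.


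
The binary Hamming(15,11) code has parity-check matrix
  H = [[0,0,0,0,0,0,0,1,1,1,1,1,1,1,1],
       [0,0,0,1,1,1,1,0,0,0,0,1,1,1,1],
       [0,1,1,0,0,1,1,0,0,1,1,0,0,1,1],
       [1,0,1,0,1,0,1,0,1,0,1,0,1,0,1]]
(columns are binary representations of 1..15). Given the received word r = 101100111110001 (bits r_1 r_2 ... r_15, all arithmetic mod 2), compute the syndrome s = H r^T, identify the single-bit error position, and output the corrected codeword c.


s = (1, 1, 1, 0)^T, error position = 14, corrected codeword c = 101100111110011

Compute s = H r^T mod 2 one row at a time:
  s_1 = 1 + 1 + 1 + 1 + 0 + 0 + 0 + 1 = 5 ≡ 1 (mod 2).
  s_2 = 1 + 0 + 0 + 1 + 0 + 0 + 0 + 1 = 3 ≡ 1 (mod 2).
  s_3 = 0 + 1 + 0 + 1 + 1 + 1 + 0 + 1 = 5 ≡ 1 (mod 2).
  s_4 = 1 + 1 + 0 + 1 + 1 + 1 + 0 + 1 = 6 ≡ 0 (mod 2).
s = (1, 1, 1, 0)^T — this equals column 14 of H (binary 1110), so error is at position 14.
Correct: flip bit 14 of r = 101100111110001 to get c = 101100111110011.


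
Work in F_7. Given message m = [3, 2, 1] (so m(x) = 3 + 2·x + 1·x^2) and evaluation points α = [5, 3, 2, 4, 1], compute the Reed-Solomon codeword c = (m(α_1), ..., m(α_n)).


c = [3, 4, 4, 6, 6]

Message polynomial: m(x) = 3 + 2·x + 1·x^2 (mod 7).
For each evaluation point α_i, compute m(α_i) mod 7:
  α_1 = 5: Horner steps 1 → 0 → 3, so m(5) = 3.
  α_2 = 3: Horner steps 1 → 5 → 4, so m(3) = 4.
  α_3 = 2: Horner steps 1 → 4 → 4, so m(2) = 4.
  α_4 = 4: Horner steps 1 → 6 → 6, so m(4) = 6.
  α_5 = 1: Horner steps 1 → 3 → 6, so m(1) = 6.
Codeword c = [3, 4, 4, 6, 6] ∈ F_7^5.


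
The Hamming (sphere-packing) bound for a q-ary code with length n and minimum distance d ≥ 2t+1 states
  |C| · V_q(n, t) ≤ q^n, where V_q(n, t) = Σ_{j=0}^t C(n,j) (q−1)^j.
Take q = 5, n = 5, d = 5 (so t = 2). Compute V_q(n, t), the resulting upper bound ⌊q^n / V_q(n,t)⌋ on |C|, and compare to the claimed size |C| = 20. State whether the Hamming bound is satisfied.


V_q(n, t) = 181, q^n = 3125, Hamming bound = 17, |C| = 20 > bound (violated).

Step 1: Compute V_q(n, t) = Σ_{j=0}^2 C(n, j) (q−1)^j.
  j = 0: C(5,0)·(4)^0 = 1·1 = 1.
  j = 1: C(5,1)·(4)^1 = 5·4 = 20.
  j = 2: C(5,2)·(4)^2 = 10·16 = 160.
  V_q(n, t) = 1 + 20 + 160 = 181.
Step 2: q^n = 5^5 = 3125.
Step 3: Hamming bound ⌊q^n / V_q(n,t)⌋ = ⌊3125/181⌋ = 17.
Step 4: Compare |C| = 20 to 17: violated.
The claimed |C| lies above the Hamming bound, so no 5-ary code of length 5 with d ≥ 5 can have 20 codewords.


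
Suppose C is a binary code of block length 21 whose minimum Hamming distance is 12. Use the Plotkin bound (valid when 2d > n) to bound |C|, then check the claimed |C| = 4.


Plotkin bound M ≤ 8; given |C| = 4 ≤ bound (satisfied).

Check applicability: 2d = 24, n = 21.
2d − n = 3 > 0, so Plotkin applies.
Compute d/(2d−n) = 12/3 ≈ 4.0000.
⌊d/(2d−n)⌋ = 4.
Plotkin bound: M ≤ 2·4 = 8.
Given |C| = 4, check: satisfied.
This |C| is below the Plotkin bound.


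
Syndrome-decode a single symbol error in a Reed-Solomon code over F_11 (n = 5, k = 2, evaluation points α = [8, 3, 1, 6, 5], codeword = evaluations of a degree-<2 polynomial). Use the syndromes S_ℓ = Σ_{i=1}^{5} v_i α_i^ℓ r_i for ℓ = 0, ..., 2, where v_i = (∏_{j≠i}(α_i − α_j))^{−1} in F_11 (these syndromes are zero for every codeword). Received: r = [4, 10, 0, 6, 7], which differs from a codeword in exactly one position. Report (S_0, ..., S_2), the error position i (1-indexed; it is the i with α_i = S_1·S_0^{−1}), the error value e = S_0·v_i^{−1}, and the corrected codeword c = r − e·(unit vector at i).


S = (2, 6, 7), error at position 2, error magnitude e = 1, c = [4, 9, 0, 6, 7].

Step 1: column multipliers v_i = (∏_{j≠i}(α_i − α_j))^{−1} mod 11.
  i = 1 (α = 8): (8−3)(8−1)(8−6)(8−5) = 5·7·2·3 = 210 ≡ 1, so v_1 = 1^{−1} = 1 (mod 11).
  i = 2 (α = 3): (3−8)(3−1)(3−6)(3−5) = (−5)·2·(−3)·(−2) = −60 ≡ 6, so v_2 = 6^{−1} = 2 (mod 11).
  i = 3 (α = 1): (1−8)(1−3)(1−6)(1−5) = (−7)·(−2)·(−5)·(−4) = 280 ≡ 5, so v_3 = 5^{−1} = 9 (mod 11).
  i = 4 (α = 6): (6−8)(6−3)(6−1)(6−5) = (−2)·3·5·1 = −30 ≡ 3, so v_4 = 3^{−1} = 4 (mod 11).
  i = 5 (α = 5): (5−8)(5−3)(5−1)(5−6) = (−3)·2·4·(−1) = 24 ≡ 2, so v_5 = 2^{−1} = 6 (mod 11).
  v = [1, 2, 9, 4, 6].
Step 2: syndromes of r = [4, 10, 0, 6, 7] (all sums mod 11).
  S_0 = Σ v_i r_i = 1·4 + 2·10 + 9·0 + 4·6 + 6·7 = 90 ≡ 2.
  S_1 = Σ v_i α_i r_i = 1·8·4 + 2·3·10 + 9·1·0 + 4·6·6 + 6·5·7 = 446 ≡ 6.
  α_i^2 mod 11 = [9, 9, 1, 3, 3].
  S_2 = Σ v_i α_i^2 r_i = 1·9·4 + 2·9·10 + 9·1·0 + 4·3·6 + 6·3·7 = 414 ≡ 7.
  S = (2, 6, 7) ≠ 0, so r is not a codeword (an error is present).
Step 3: locate the error. For a single error e at position i, S_ℓ = v_i·e·α_i^ℓ, so α_err = S_1/S_0.
  S_0^{−1} = 2^{−1} = 6 (mod 11), so α_err = 6·6 = 36 ≡ 3 = α_2. Error position i = 2.
  Consistency check: S_2/S_1 = 7·2 = 14 ≡ 3 = α_err ✓ (single-error assumption holds).
Step 4: error magnitude e = S_0/v_2 = S_0·∏_{j≠2}(α_2 − α_j) = 2·6 = 12 ≡ 1 (mod 11).
Step 5: correct position 2: c_2 = r_2 − e = 10 − 1 ≡ 9 (mod 11). Hence c = [4, 9, 0, 6, 7].
  Check: interpolating c through the α_i gives m(x) = 1 + 10·x (degree < 2) with m(α_i) = c_i for every i, so c is indeed a codeword.


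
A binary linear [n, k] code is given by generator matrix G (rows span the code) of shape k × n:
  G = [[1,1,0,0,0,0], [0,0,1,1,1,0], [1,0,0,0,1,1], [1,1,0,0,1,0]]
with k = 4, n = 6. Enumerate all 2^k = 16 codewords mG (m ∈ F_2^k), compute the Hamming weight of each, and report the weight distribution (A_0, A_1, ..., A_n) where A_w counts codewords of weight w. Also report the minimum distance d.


Weight distribution: A_0 = 1, A_1 = 1, A_2 = 4, A_3 = 4, A_4 = 3, A_5 = 3. Minimum distance d = 1.

Enumerate all 2^4 = 16 messages m ∈ F_2^4.
For each, compute codeword c = mG in F_2^6, then tally its weight.
  m = 0000 → c = 000000, weight = 0.
  m = 1000 → c = 110000, weight = 2.
  m = 0100 → c = 001110, weight = 3.
  m = 1100 → c = 111110, weight = 5.
  m = 0010 → c = 100011, weight = 3.
  m = 1010 → c = 010011, weight = 3.
  m = 0110 → c = 101101, weight = 4.
  m = 1110 → c = 011101, weight = 4.
  m = 0001 → c = 110010, weight = 3.
  m = 1001 → c = 000010, weight = 1.
  m = 0101 → c = 111100, weight = 4.
  m = 1101 → c = 001100, weight = 2.
  m = 0011 → c = 010001, weight = 2.
  m = 1011 → c = 100001, weight = 2.
  m = 0111 → c = 011111, weight = 5.
  m = 1111 → c = 101111, weight = 5.
Tally weights:
  weight 0: 1 codewords.
  weight 1: 1 codewords.
  weight 2: 4 codewords.
  weight 3: 4 codewords.
  weight 4: 3 codewords.
  weight 5: 3 codewords.
Minimum distance d = smallest w > 0 with A_w > 0 = 1.
Sanity: Σ A_w = 16 = 2^4 = 16 ✓.


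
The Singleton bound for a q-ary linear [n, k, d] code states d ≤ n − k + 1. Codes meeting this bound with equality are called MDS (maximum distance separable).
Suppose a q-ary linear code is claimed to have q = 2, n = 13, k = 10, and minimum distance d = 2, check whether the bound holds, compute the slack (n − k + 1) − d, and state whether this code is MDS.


Singleton RHS = n − k + 1 = 4, slack = 2, bound satisfied, not MDS.

Singleton bound: d ≤ n − k + 1.
Here n = 13, k = 10, so n − k + 1 = 4.
Given d = 2, check d ≤ 4: YES.
Slack = (n − k + 1) − d = 2.
The code is NOT MDS (slack = 2 > 0).
Description: the claimed parameters are [13, 10, 2]_2; such a code would be non-MDS.


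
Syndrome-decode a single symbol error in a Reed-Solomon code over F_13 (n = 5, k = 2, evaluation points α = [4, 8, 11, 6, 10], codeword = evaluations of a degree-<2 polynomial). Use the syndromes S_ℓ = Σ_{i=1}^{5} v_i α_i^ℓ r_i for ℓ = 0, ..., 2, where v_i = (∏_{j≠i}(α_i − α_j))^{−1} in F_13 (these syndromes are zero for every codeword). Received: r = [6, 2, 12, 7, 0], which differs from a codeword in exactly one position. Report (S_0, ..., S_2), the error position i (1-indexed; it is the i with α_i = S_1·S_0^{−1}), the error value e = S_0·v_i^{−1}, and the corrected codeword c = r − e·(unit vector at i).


S = (5, 4, 11), error at position 4, error magnitude e = 3, c = [6, 2, 12, 4, 0].

Step 1: column multipliers v_i = (∏_{j≠i}(α_i − α_j))^{−1} mod 13.
  i = 1 (α = 4): (4−8)(4−11)(4−6)(4−10) = (−4)·(−7)·(−2)·(−6) = 336 ≡ 11, so v_1 = 11^{−1} = 6 (mod 13).
  i = 2 (α = 8): (8−4)(8−11)(8−6)(8−10) = 4·(−3)·2·(−2) = 48 ≡ 9, so v_2 = 9^{−1} = 3 (mod 13).
  i = 3 (α = 11): (11−4)(11−8)(11−6)(11−10) = 7·3·5·1 = 105 ≡ 1, so v_3 = 1^{−1} = 1 (mod 13).
  i = 4 (α = 6): (6−4)(6−8)(6−11)(6−10) = 2·(−2)·(−5)·(−4) = −80 ≡ 11, so v_4 = 11^{−1} = 6 (mod 13).
  i = 5 (α = 10): (10−4)(10−8)(10−11)(10−6) = 6·2·(−1)·4 = −48 ≡ 4, so v_5 = 4^{−1} = 10 (mod 13).
  v = [6, 3, 1, 6, 10].
Step 2: syndromes of r = [6, 2, 12, 7, 0] (all sums mod 13).
  S_0 = Σ v_i r_i = 6·6 + 3·2 + 1·12 + 6·7 + 10·0 = 96 ≡ 5.
  S_1 = Σ v_i α_i r_i = 6·4·6 + 3·8·2 + 1·11·12 + 6·6·7 + 10·10·0 = 576 ≡ 4.
  α_i^2 mod 13 = [3, 12, 4, 10, 9].
  S_2 = Σ v_i α_i^2 r_i = 6·3·6 + 3·12·2 + 1·4·12 + 6·10·7 + 10·9·0 = 648 ≡ 11.
  S = (5, 4, 11) ≠ 0, so r is not a codeword (an error is present).
Step 3: locate the error. For a single error e at position i, S_ℓ = v_i·e·α_i^ℓ, so α_err = S_1/S_0.
  S_0^{−1} = 5^{−1} = 8 (mod 13), so α_err = 4·8 = 32 ≡ 6 = α_4. Error position i = 4.
  Consistency check: S_2/S_1 = 11·10 = 110 ≡ 6 = α_err ✓ (single-error assumption holds).
Step 4: error magnitude e = S_0/v_4 = S_0·∏_{j≠4}(α_4 − α_j) = 5·11 = 55 ≡ 3 (mod 13).
Step 5: correct position 4: c_4 = r_4 − e = 7 − 3 ≡ 4 (mod 13). Hence c = [6, 2, 12, 4, 0].
  Check: interpolating c through the α_i gives m(x) = 10 + 12·x (degree < 2) with m(α_i) = c_i for every i, so c is indeed a codeword.


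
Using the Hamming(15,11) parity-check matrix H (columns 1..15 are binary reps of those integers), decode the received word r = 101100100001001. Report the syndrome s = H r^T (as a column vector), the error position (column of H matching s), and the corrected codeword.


s = (0, 0, 1, 0)^T, error position = 2, corrected codeword c = 111100100001001

Compute s = H r^T mod 2 one row at a time:
  s_1 = 0 + 0 + 0 + 0 + 1 + 0 + 0 + 1 = 2 ≡ 0 (mod 2).
  s_2 = 1 + 0 + 0 + 1 + 1 + 0 + 0 + 1 = 4 ≡ 0 (mod 2).
  s_3 = 0 + 1 + 0 + 1 + 0 + 0 + 0 + 1 = 3 ≡ 1 (mod 2).
  s_4 = 1 + 1 + 0 + 1 + 0 + 0 + 0 + 1 = 4 ≡ 0 (mod 2).
s = (0, 0, 1, 0)^T — this equals column 2 of H (binary 0010), so error is at position 2.
Correct: flip bit 2 of r = 101100100001001 to get c = 111100100001001.
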